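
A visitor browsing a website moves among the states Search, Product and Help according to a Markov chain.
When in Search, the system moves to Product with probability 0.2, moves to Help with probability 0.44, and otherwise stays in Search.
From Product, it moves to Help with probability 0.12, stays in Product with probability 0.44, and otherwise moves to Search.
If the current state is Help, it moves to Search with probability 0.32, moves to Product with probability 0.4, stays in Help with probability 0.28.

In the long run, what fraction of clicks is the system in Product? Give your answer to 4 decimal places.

0.3384

Let the stationary distribution be π with π = πP and π_1 + π_2 + π_3 = 1.
π_1 = 0.36·π_1 + 0.44·π_2 + 0.32·π_3
π_2 = 0.2·π_1 + 0.44·π_2 + 0.4·π_3
Solving with the normalization constraint gives π = (0.3756, 0.3384, 0.2860).
So the stationary probability of Product is 0.3384.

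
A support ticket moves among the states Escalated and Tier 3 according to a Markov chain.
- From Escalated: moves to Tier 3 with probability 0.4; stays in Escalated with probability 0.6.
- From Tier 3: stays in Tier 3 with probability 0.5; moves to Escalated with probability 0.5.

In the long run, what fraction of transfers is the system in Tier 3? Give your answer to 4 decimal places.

Let the stationary distribution be π with π = πP and π_1 + π_2 = 1.
π_1 = 0.6·π_1 + 0.5·π_2
Solving with the normalization constraint gives π = (0.5556, 0.4444).
So the stationary probability of Tier 3 is 0.4444.

0.4444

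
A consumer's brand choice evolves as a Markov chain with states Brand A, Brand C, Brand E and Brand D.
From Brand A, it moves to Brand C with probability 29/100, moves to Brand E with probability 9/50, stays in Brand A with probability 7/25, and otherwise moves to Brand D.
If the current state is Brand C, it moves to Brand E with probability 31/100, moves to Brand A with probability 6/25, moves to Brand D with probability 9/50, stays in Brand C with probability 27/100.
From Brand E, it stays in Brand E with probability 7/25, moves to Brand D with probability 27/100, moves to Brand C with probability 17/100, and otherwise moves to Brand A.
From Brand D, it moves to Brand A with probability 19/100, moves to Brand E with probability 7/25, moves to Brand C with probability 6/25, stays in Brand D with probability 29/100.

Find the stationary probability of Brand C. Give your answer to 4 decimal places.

Let the stationary distribution be π with π = πP and π_1 + π_2 + π_3 + π_4 = 1.
π_1 = 0.28·π_1 + 0.24·π_2 + 0.28·π_3 + 0.19·π_4
π_2 = 0.29·π_1 + 0.27·π_2 + 0.17·π_3 + 0.24·π_4
π_3 = 0.18·π_1 + 0.31·π_2 + 0.28·π_3 + 0.28·π_4
Solving with the normalization constraint gives π = (0.2480, 0.2413, 0.2624, 0.2483).
So the stationary probability of Brand C is 0.2413.

0.2413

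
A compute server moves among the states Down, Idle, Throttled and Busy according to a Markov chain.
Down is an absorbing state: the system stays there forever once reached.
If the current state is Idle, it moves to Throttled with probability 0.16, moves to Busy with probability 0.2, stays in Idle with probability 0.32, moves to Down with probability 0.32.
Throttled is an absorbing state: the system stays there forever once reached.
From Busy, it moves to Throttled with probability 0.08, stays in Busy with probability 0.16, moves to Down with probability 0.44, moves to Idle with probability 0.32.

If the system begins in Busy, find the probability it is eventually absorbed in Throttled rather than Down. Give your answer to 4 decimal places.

Let h(s) be the probability of absorption at Throttled starting from transient state s. Then h(Throttled) = 1 and h(Down) = 0. By first-step analysis:
h(Idle) = 0.32·0 + 0.32·h(Idle) + 0.16·1 + 0.2·h(Busy)
h(Busy) = 0.44·0 + 0.32·h(Idle) + 0.08·1 + 0.16·h(Busy)
Solving: h(Idle) = 0.2965, h(Busy) = 0.2082.
Starting from Busy, the probability is 0.2082.

0.2082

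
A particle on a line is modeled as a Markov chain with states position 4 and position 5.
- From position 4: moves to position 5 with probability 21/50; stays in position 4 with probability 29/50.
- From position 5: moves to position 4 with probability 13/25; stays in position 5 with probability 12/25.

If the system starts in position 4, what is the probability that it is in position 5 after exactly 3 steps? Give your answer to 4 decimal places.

0.4467

Propagate the distribution vector 3 steps from position 4.
After 0 steps: (1.0000, 0.0000)
After 1 step: (0.5800, 0.4200)
After 2 steps: (0.5548, 0.4452)
After 3 steps: (0.5533, 0.4467)
P(in position 5 after 3 steps) = 0.4467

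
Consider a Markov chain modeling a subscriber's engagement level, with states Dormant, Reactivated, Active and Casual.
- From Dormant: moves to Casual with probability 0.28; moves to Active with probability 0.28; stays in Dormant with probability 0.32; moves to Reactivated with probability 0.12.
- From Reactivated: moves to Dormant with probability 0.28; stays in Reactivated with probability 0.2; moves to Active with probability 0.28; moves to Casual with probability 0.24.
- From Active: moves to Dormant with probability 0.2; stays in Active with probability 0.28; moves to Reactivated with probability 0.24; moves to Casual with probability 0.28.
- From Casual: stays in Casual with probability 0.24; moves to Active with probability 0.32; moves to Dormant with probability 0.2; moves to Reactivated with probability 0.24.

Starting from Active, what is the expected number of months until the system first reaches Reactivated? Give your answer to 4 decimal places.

4.7009

Let t(s) be the expected number of months to first reach Reactivated from state s, with t(Reactivated) = 0. Conditioning on the first month:
t(Dormant) = 1 + 0.32·t(Dormant) + 0.28·t(Active) + 0.28·t(Casual)
t(Active) = 1 + 0.2·t(Dormant) + 0.28·t(Active) + 0.28·t(Casual)
t(Casual) = 1 + 0.2·t(Dormant) + 0.32·t(Active) + 0.24·t(Casual)
Solving: t(Dormant) = 5.3419, t(Active) = 4.7009, t(Casual) = 4.7009.
Expected months from Active to Reactivated: 4.7009.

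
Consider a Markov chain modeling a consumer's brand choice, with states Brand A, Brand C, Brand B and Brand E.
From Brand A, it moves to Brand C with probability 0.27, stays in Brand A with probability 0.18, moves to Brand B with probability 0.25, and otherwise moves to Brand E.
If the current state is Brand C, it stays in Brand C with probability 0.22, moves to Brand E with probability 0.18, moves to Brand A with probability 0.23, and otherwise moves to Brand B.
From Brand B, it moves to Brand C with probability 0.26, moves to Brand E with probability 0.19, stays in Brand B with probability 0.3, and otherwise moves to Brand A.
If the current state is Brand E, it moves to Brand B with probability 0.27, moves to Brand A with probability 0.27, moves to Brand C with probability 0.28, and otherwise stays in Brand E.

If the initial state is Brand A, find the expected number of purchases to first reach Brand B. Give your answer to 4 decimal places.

3.4973

Let t(s) be the expected number of purchases to first reach Brand B from state s, with t(Brand B) = 0. Conditioning on the first purchase:
t(Brand A) = 1 + 0.18·t(Brand A) + 0.27·t(Brand C) + 0.3·t(Brand E)
t(Brand C) = 1 + 0.23·t(Brand A) + 0.22·t(Brand C) + 0.18·t(Brand E)
t(Brand E) = 1 + 0.27·t(Brand A) + 0.28·t(Brand C) + 0.18·t(Brand E)
Solving: t(Brand A) = 3.4973, t(Brand C) = 3.1052, t(Brand E) = 3.4314.
Expected purchases from Brand A to Brand B: 3.4973.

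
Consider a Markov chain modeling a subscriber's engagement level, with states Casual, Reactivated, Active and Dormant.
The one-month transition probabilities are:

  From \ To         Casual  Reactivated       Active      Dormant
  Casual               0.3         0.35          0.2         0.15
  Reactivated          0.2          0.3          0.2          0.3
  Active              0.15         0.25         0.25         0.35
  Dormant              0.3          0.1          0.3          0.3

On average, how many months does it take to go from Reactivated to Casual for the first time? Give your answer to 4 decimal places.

4.5652

Let t(s) be the expected number of months to first reach Casual from state s, with t(Casual) = 0. Conditioning on the first month:
t(Reactivated) = 1 + 0.3·t(Reactivated) + 0.2·t(Active) + 0.3·t(Dormant)
t(Active) = 1 + 0.25·t(Reactivated) + 0.25·t(Active) + 0.35·t(Dormant)
t(Dormant) = 1 + 0.1·t(Reactivated) + 0.3·t(Active) + 0.3·t(Dormant)
Solving: t(Reactivated) = 4.5652, t(Active) = 4.7826, t(Dormant) = 4.1304.
Expected months from Reactivated to Casual: 4.5652.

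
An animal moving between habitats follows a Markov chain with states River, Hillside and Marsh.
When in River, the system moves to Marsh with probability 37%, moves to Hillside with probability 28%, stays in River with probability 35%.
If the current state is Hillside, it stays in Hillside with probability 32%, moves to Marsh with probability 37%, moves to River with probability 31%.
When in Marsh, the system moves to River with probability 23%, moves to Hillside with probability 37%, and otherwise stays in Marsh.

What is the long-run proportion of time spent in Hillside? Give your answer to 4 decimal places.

0.3274

Let the stationary distribution be π with π = πP and π_1 + π_2 + π_3 = 1.
π_1 = 0.35·π_1 + 0.31·π_2 + 0.23·π_3
π_2 = 0.28·π_1 + 0.32·π_2 + 0.37·π_3
Solving with the normalization constraint gives π = (0.2911, 0.3274, 0.3814).
So the stationary probability of Hillside is 0.3274.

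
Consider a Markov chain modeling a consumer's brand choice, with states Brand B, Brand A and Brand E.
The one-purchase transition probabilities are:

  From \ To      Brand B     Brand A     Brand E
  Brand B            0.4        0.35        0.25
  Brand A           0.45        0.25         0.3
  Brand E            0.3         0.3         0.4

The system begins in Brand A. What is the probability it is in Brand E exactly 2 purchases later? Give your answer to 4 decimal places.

Sum over the intermediate state after 1 purchase:
P = P(Brand A→Brand B)·P(Brand B→Brand E) + P(Brand A→Brand A)·P(Brand A→Brand E) + P(Brand A→Brand E)·P(Brand E→Brand E)
  = 0.45×0.25 + 0.25×0.3 + 0.3×0.4
  = 0.1125 + 0.0750 + 0.1200 = 0.3075

0.3075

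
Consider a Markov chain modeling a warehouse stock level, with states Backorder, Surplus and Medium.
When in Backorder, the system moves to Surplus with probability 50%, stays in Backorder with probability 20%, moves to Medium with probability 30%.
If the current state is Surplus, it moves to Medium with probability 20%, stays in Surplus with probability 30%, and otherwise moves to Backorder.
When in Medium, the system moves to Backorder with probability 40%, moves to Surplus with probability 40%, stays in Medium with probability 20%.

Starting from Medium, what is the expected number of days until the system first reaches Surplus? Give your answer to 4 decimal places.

2.3077

Let t(s) be the expected number of days to first reach Surplus from state s, with t(Surplus) = 0. Conditioning on the first day:
t(Backorder) = 1 + 0.2·t(Backorder) + 0.3·t(Medium)
t(Medium) = 1 + 0.4·t(Backorder) + 0.2·t(Medium)
Solving: t(Backorder) = 2.1154, t(Medium) = 2.3077.
Expected days from Medium to Surplus: 2.3077.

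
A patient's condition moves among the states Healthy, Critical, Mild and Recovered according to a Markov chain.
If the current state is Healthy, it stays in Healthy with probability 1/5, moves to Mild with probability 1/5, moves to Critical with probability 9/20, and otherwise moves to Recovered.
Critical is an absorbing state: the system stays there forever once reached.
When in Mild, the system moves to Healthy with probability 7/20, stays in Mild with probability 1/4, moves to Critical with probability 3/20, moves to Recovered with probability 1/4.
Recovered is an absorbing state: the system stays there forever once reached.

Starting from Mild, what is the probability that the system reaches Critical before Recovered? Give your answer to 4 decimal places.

0.5236

Let h(s) be the probability of absorption at Critical starting from transient state s. Then h(Critical) = 1 and h(Recovered) = 0. By first-step analysis:
h(Healthy) = 0.2·h(Healthy) + 0.45·1 + 0.2·h(Mild) + 0.15·0
h(Mild) = 0.35·h(Healthy) + 0.15·1 + 0.25·h(Mild) + 0.25·0
Solving: h(Healthy) = 0.6934, h(Mild) = 0.5236.
Starting from Mild, the probability is 0.5236.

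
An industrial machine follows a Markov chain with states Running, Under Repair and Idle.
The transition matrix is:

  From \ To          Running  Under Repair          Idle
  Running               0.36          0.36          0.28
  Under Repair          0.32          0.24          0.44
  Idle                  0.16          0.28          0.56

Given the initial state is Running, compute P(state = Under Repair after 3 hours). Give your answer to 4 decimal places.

Propagate the distribution vector 3 hours from Running.
After 0 hours: (1.0000, 0.0000, 0.0000)
After 1 hour: (0.3600, 0.3600, 0.2800)
After 2 hours: (0.2896, 0.2944, 0.4160)
After 3 hours: (0.2650, 0.2914, 0.4436)
P(in Under Repair after 3 hours) = 0.2914

0.2914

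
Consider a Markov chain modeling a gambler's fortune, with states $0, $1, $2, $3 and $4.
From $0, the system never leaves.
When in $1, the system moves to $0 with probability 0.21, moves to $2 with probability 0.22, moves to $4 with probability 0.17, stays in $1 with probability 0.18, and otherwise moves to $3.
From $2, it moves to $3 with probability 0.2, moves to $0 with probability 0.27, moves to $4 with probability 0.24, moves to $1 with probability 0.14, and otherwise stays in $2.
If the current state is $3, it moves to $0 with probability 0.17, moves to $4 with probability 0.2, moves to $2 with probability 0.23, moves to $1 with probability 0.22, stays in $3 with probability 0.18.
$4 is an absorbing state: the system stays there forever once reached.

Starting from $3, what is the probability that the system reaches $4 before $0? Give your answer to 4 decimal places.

0.5046

Let h(s) be the probability of absorption at $4 starting from transient state s. Then h($4) = 1 and h($0) = 0. By first-step analysis:
h($1) = 0.21·0 + 0.18·h($1) + 0.22·h($2) + 0.22·h($3) + 0.17·1
h($2) = 0.27·0 + 0.14·h($1) + 0.15·h($2) + 0.2·h($3) + 0.24·1
h($3) = 0.17·0 + 0.22·h($1) + 0.23·h($2) + 0.18·h($3) + 0.2·1
Solving: h($1) = 0.4711, h($2) = 0.4787, h($3) = 0.5046.
Starting from $3, the probability is 0.5046.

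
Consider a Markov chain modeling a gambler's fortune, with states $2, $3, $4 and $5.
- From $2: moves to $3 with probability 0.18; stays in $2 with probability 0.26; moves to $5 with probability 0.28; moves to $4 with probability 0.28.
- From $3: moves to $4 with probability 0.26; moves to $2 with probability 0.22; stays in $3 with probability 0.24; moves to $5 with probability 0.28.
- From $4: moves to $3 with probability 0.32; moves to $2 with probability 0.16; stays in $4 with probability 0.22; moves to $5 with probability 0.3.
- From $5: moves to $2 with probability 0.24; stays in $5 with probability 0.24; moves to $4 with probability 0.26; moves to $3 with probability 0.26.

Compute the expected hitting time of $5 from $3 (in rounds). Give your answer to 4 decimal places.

3.5078

Let t(s) be the expected number of rounds to first reach $5 from state s, with t($5) = 0. Conditioning on the first round:
t($2) = 1 + 0.26·t($2) + 0.18·t($3) + 0.28·t($4)
t($3) = 1 + 0.22·t($2) + 0.24·t($3) + 0.26·t($4)
t($4) = 1 + 0.16·t($2) + 0.32·t($3) + 0.22·t($4)
Solving: t($2) = 3.5064, t($3) = 3.5078, t($4) = 3.4404.
Expected rounds from $3 to $5: 3.5078.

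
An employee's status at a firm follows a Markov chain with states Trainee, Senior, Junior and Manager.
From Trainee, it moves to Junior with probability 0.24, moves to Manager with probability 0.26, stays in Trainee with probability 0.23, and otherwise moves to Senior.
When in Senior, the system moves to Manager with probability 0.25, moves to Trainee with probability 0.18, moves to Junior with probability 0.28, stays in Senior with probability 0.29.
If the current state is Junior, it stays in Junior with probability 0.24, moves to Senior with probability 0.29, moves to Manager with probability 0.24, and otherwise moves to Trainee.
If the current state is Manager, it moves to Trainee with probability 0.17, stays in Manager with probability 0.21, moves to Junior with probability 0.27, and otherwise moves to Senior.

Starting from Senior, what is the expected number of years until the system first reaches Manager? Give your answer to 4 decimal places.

4.0093

Let t(s) be the expected number of years to first reach Manager from state s, with t(Manager) = 0. Conditioning on the first year:
t(Trainee) = 1 + 0.23·t(Trainee) + 0.27·t(Senior) + 0.24·t(Junior)
t(Senior) = 1 + 0.18·t(Trainee) + 0.29·t(Senior) + 0.28·t(Junior)
t(Junior) = 1 + 0.23·t(Trainee) + 0.29·t(Senior) + 0.24·t(Junior)
Solving: t(Trainee) = 3.9656, t(Senior) = 4.0093, t(Junior) = 4.0458.
Expected years from Senior to Manager: 4.0093.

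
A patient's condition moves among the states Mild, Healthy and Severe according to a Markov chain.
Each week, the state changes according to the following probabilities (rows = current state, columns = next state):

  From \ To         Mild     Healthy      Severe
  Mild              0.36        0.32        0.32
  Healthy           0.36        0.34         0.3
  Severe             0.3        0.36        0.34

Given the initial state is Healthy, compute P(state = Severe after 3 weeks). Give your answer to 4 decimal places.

0.3196

Propagate the distribution vector 3 weeks from Healthy.
After 0 weeks: (0.0000, 1.0000, 0.0000)
After 1 week: (0.3600, 0.3400, 0.3000)
After 2 weeks: (0.3420, 0.3388, 0.3192)
After 3 weeks: (0.3408, 0.3395, 0.3196)
P(in Severe after 3 weeks) = 0.3196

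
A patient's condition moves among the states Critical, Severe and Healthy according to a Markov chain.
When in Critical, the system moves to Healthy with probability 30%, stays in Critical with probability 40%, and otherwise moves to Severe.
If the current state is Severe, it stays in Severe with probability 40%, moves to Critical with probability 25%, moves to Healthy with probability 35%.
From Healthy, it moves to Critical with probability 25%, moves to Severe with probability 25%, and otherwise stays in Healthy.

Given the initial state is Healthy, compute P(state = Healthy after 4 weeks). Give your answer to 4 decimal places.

0.3950

Propagate the distribution vector 4 weeks from Healthy.
After 0 weeks: (0.0000, 0.0000, 1.0000)
After 1 week: (0.2500, 0.2500, 0.5000)
After 2 weeks: (0.2875, 0.3000, 0.4125)
After 3 weeks: (0.2931, 0.3094, 0.3975)
After 4 weeks: (0.2940, 0.3111, 0.3950)
P(in Healthy after 4 weeks) = 0.3950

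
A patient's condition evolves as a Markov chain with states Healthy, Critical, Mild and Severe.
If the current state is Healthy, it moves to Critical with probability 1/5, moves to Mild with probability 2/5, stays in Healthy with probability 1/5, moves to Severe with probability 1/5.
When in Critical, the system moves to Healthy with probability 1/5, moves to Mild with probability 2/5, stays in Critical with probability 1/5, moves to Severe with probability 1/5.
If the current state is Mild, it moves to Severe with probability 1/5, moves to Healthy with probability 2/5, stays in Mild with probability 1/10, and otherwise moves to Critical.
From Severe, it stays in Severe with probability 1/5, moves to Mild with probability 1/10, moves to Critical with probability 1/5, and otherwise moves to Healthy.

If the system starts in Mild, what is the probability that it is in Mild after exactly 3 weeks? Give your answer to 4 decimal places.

Propagate the distribution vector 3 weeks from Mild.
After 0 weeks: (0.0000, 0.0000, 1.0000, 0.0000)
After 1 week: (0.4000, 0.3000, 0.1000, 0.2000)
After 2 weeks: (0.2800, 0.2100, 0.3100, 0.2000)
After 3 weeks: (0.3220, 0.2310, 0.2470, 0.2000)
P(in Mild after 3 weeks) = 0.2470

0.2470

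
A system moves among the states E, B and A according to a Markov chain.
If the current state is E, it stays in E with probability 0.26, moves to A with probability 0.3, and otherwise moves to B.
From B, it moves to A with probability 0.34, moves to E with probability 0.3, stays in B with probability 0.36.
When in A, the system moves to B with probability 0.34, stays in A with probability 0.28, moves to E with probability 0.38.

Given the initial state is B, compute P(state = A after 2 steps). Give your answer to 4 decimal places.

0.3076

Sum over the intermediate state after 1 step:
P = P(B→E)·P(E→A) + P(B→B)·P(B→A) + P(B→A)·P(A→A)
  = 0.3×0.3 + 0.36×0.34 + 0.34×0.28
  = 0.0900 + 0.1224 + 0.0952 = 0.3076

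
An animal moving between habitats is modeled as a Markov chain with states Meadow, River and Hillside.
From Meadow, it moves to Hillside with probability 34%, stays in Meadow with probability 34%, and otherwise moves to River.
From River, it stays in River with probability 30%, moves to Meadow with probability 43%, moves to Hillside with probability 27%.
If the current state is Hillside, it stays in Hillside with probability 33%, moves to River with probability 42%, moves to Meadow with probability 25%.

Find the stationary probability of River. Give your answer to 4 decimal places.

0.3444

Let the stationary distribution be π with π = πP and π_1 + π_2 + π_3 = 1.
π_1 = 0.34·π_1 + 0.43·π_2 + 0.25·π_3
π_2 = 0.32·π_1 + 0.3·π_2 + 0.42·π_3
Solving with the normalization constraint gives π = (0.3428, 0.3444, 0.3128).
So the stationary probability of River is 0.3444.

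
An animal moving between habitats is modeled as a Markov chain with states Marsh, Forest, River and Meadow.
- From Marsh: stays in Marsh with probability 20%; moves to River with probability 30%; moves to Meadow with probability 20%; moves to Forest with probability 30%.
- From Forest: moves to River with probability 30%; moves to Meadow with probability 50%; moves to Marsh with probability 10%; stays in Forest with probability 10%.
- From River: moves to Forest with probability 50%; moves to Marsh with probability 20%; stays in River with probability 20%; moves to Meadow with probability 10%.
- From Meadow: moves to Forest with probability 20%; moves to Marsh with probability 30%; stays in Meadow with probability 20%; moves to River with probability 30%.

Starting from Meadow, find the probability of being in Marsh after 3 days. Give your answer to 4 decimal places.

0.1930

Propagate the distribution vector 3 days from Meadow.
After 0 days: (0.0000, 0.0000, 0.0000, 1.0000)
After 1 day: (0.3000, 0.2000, 0.3000, 0.2000)
After 2 days: (0.2000, 0.3000, 0.2700, 0.2300)
After 3 days: (0.1930, 0.2710, 0.2730, 0.2630)
P(in Marsh after 3 days) = 0.1930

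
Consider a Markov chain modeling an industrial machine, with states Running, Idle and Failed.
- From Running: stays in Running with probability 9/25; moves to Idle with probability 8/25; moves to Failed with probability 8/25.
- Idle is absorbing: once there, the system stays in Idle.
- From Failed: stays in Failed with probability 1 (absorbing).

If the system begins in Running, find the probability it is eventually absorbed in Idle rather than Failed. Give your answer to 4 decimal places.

0.5000

Let h(s) be the probability of absorption at Idle starting from transient state s. Then h(Idle) = 1 and h(Failed) = 0. By first-step analysis:
h(Running) = 0.36·h(Running) + 0.32·1 + 0.32·0
Solving: h(Running) = 0.5000.
Starting from Running, the probability is 0.5000.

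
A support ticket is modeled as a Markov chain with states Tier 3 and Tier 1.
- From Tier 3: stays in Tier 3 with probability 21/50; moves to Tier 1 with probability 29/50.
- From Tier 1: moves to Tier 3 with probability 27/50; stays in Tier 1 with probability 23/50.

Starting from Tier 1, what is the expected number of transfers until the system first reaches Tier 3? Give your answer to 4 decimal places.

Let t(s) be the expected number of transfers to first reach Tier 3 from state s, with t(Tier 3) = 0. Conditioning on the first transfer:
t(Tier 1) = 1 + 0.46·t(Tier 1)
Solving: t(Tier 1) = 1.8519.
Expected transfers from Tier 1 to Tier 3: 1.8519.

1.8519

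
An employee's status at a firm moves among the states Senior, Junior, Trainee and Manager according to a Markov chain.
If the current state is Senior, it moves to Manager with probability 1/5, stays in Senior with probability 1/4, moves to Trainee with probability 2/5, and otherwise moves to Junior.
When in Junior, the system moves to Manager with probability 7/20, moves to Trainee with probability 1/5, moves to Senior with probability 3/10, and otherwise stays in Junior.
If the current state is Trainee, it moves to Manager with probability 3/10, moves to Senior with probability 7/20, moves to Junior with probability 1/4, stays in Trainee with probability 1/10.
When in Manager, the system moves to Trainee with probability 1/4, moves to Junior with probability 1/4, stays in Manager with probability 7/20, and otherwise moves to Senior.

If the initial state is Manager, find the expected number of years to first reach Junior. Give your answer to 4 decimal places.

Let t(s) be the expected number of years to first reach Junior from state s, with t(Junior) = 0. Conditioning on the first year:
t(Senior) = 1 + 0.25·t(Senior) + 0.4·t(Trainee) + 0.2·t(Manager)
t(Trainee) = 1 + 0.35·t(Senior) + 0.1·t(Trainee) + 0.3·t(Manager)
t(Manager) = 1 + 0.15·t(Senior) + 0.25·t(Trainee) + 0.35·t(Manager)
Solving: t(Senior) = 4.8908, t(Trainee) = 4.4760, t(Manager) = 4.3886.
Expected years from Manager to Junior: 4.3886.

4.3886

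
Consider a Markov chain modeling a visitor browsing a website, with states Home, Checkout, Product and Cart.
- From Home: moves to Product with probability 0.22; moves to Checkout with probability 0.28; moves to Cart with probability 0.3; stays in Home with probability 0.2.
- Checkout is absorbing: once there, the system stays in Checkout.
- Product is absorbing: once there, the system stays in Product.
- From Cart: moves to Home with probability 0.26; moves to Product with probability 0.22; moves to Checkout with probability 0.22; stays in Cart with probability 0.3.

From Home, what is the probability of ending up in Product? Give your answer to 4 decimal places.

0.4564

Let h(s) be the probability of absorption at Product starting from transient state s. Then h(Product) = 1 and h(Checkout) = 0. By first-step analysis:
h(Home) = 0.2·h(Home) + 0.28·0 + 0.22·1 + 0.3·h(Cart)
h(Cart) = 0.26·h(Home) + 0.22·0 + 0.22·1 + 0.3·h(Cart)
Solving: h(Home) = 0.4564, h(Cart) = 0.4838.
Starting from Home, the probability is 0.4564.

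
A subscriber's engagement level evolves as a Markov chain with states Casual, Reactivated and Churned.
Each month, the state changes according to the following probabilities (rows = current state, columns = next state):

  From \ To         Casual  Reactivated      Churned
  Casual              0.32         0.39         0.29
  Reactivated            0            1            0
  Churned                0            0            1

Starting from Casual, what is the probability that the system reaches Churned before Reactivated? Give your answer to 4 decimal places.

0.4265

Let h(s) be the probability of absorption at Churned starting from transient state s. Then h(Churned) = 1 and h(Reactivated) = 0. By first-step analysis:
h(Casual) = 0.32·h(Casual) + 0.39·0 + 0.29·1
Solving: h(Casual) = 0.4265.
Starting from Casual, the probability is 0.4265.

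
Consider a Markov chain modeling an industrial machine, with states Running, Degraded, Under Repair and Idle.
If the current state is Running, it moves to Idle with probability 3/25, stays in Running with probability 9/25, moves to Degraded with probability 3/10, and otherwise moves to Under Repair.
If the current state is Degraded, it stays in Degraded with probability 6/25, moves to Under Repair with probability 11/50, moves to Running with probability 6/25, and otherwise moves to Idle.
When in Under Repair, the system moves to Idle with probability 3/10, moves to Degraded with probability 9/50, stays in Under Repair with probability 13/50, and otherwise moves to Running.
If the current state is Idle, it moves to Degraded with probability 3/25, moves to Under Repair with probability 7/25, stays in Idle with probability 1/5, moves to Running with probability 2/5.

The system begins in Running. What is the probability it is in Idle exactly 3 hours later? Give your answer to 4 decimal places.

Propagate the distribution vector 3 hours from Running.
After 0 hours: (1.0000, 0.0000, 0.0000, 0.0000)
After 1 hour: (0.3600, 0.3000, 0.2200, 0.1200)
After 2 hours: (0.3068, 0.2340, 0.2360, 0.2232)
After 3 hours: (0.3172, 0.2175, 0.2428, 0.2225)
P(in Idle after 3 hours) = 0.2225

0.2225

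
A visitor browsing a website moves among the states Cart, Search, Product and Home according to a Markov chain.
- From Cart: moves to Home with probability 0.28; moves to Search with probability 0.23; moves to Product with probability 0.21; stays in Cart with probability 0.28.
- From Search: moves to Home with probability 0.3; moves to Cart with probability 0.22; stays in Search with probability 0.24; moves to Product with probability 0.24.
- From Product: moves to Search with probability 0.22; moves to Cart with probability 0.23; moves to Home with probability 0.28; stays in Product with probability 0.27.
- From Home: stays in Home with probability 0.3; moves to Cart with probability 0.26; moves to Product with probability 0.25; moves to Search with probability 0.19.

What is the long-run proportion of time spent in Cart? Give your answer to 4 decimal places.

0.2490

Let the stationary distribution be π with π = πP and π_1 + π_2 + π_3 + π_4 = 1.
π_1 = 0.28·π_1 + 0.22·π_2 + 0.23·π_3 + 0.26·π_4
π_2 = 0.23·π_1 + 0.24·π_2 + 0.22·π_3 + 0.19·π_4
π_3 = 0.21·π_1 + 0.24·π_2 + 0.27·π_3 + 0.25·π_4
Solving with the normalization constraint gives π = (0.2490, 0.2181, 0.2427, 0.2902).
So the stationary probability of Cart is 0.2490.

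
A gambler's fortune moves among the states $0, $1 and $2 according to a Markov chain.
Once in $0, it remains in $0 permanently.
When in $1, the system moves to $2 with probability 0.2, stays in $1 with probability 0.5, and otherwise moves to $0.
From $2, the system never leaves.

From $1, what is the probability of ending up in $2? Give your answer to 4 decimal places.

0.4000

Let h(s) be the probability of absorption at $2 starting from transient state s. Then h($2) = 1 and h($0) = 0. By first-step analysis:
h($1) = 0.3·0 + 0.5·h($1) + 0.2·1
Solving: h($1) = 0.4000.
Starting from $1, the probability is 0.4000.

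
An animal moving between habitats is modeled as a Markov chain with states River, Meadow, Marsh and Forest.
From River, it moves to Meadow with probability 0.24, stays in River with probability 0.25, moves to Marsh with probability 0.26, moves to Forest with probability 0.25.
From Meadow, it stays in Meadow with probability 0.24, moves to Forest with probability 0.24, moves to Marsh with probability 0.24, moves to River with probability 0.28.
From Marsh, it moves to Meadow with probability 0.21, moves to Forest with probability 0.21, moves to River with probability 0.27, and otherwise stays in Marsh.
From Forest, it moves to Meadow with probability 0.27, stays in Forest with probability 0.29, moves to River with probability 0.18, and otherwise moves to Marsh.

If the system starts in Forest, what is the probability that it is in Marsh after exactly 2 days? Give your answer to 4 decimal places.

Propagate the distribution vector 2 days from Forest.
After 0 days: (0.0000, 0.0000, 0.0000, 1.0000)
After 1 day: (0.1800, 0.2700, 0.2600, 0.2900)
After 2 days: (0.2430, 0.2409, 0.2676, 0.2485)
P(in Marsh after 2 days) = 0.2676

0.2676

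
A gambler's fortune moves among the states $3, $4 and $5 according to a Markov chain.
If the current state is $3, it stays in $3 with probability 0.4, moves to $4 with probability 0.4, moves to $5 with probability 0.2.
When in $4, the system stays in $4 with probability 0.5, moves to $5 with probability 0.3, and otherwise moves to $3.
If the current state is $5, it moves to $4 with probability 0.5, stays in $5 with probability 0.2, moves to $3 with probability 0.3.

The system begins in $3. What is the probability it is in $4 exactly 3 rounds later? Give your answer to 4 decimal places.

0.4700

Propagate the distribution vector 3 rounds from $3.
After 0 rounds: (1.0000, 0.0000, 0.0000)
After 1 round: (0.4000, 0.4000, 0.2000)
After 2 rounds: (0.3000, 0.4600, 0.2400)
After 3 rounds: (0.2840, 0.4700, 0.2460)
P(in $4 after 3 rounds) = 0.4700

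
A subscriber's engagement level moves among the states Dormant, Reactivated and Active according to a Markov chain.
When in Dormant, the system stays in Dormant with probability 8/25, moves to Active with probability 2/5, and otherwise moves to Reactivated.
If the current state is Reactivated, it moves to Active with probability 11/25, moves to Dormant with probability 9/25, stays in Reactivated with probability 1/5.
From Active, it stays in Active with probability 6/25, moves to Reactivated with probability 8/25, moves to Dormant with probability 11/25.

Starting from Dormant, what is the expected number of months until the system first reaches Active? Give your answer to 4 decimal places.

2.4368

Let t(s) be the expected number of months to first reach Active from state s, with t(Active) = 0. Conditioning on the first month:
t(Dormant) = 1 + 0.32·t(Dormant) + 0.28·t(Reactivated)
t(Reactivated) = 1 + 0.36·t(Dormant) + 0.2·t(Reactivated)
Solving: t(Dormant) = 2.4368, t(Reactivated) = 2.3466.
Expected months from Dormant to Active: 2.4368.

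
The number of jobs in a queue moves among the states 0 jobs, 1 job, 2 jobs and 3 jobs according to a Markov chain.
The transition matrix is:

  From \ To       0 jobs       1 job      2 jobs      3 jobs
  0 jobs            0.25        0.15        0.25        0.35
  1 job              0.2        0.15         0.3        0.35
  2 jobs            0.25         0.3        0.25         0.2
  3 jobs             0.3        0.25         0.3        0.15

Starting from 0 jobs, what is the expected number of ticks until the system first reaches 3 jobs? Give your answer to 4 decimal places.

3.2146

Let t(s) be the expected number of ticks to first reach 3 jobs from state s, with t(3 jobs) = 0. Conditioning on the first tick:
t(0 jobs) = 1 + 0.25·t(0 jobs) + 0.15·t(1 job) + 0.25·t(2 jobs)
t(1 job) = 1 + 0.2·t(0 jobs) + 0.15·t(1 job) + 0.3·t(2 jobs)
t(2 jobs) = 1 + 0.25·t(0 jobs) + 0.3·t(1 job) + 0.25·t(2 jobs)
Solving: t(0 jobs) = 3.2146, t(1 job) = 3.2389, t(2 jobs) = 3.7004.
Expected ticks from 0 jobs to 3 jobs: 3.2146.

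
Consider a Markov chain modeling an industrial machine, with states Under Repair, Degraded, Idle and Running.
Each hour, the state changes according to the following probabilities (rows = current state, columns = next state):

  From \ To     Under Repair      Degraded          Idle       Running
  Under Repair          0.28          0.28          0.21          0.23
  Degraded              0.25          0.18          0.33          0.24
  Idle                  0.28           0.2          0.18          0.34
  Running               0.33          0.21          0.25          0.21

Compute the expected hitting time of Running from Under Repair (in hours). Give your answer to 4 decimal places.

Let t(s) be the expected number of hours to first reach Running from state s, with t(Running) = 0. Conditioning on the first hour:
t(Under Repair) = 1 + 0.28·t(Under Repair) + 0.28·t(Degraded) + 0.21·t(Idle)
t(Degraded) = 1 + 0.25·t(Under Repair) + 0.18·t(Degraded) + 0.33·t(Idle)
t(Idle) = 1 + 0.28·t(Under Repair) + 0.2·t(Degraded) + 0.18·t(Idle)
Solving: t(Under Repair) = 3.8782, t(Degraded) = 3.7985, t(Idle) = 3.4702.
Expected hours from Under Repair to Running: 3.8782.

3.8782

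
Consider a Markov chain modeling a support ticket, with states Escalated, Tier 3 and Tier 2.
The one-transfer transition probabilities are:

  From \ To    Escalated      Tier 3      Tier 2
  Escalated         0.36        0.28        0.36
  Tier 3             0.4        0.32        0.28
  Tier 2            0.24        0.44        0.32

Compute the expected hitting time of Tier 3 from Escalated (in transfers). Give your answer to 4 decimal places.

Let t(s) be the expected number of transfers to first reach Tier 3 from state s, with t(Tier 3) = 0. Conditioning on the first transfer:
t(Escalated) = 1 + 0.36·t(Escalated) + 0.36·t(Tier 2)
t(Tier 2) = 1 + 0.24·t(Escalated) + 0.32·t(Tier 2)
Solving: t(Escalated) = 2.9817, t(Tier 2) = 2.5229.
Expected transfers from Escalated to Tier 3: 2.9817.

2.9817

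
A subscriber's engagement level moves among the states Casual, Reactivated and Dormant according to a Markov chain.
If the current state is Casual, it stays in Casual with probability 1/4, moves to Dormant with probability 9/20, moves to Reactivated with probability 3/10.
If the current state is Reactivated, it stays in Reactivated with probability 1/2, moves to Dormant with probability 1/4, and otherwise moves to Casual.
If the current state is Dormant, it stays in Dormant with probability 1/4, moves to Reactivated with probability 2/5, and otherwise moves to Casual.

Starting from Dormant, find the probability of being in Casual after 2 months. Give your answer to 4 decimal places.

Sum over the intermediate state after 1 month:
P = P(Dormant→Casual)·P(Casual→Casual) + P(Dormant→Reactivated)·P(Reactivated→Casual) + P(Dormant→Dormant)·P(Dormant→Casual)
  = 0.35×0.25 + 0.4×0.25 + 0.25×0.35
  = 0.0875 + 0.1000 + 0.0875 = 0.2750

0.2750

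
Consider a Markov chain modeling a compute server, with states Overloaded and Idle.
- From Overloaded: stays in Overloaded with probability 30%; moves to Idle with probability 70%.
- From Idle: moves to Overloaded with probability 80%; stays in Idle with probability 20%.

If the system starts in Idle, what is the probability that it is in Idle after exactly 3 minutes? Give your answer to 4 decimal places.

Propagate the distribution vector 3 minutes from Idle.
After 0 minutes: (0.0000, 1.0000)
After 1 minute: (0.8000, 0.2000)
After 2 minutes: (0.4000, 0.6000)
After 3 minutes: (0.6000, 0.4000)
P(in Idle after 3 minutes) = 0.4000

0.4000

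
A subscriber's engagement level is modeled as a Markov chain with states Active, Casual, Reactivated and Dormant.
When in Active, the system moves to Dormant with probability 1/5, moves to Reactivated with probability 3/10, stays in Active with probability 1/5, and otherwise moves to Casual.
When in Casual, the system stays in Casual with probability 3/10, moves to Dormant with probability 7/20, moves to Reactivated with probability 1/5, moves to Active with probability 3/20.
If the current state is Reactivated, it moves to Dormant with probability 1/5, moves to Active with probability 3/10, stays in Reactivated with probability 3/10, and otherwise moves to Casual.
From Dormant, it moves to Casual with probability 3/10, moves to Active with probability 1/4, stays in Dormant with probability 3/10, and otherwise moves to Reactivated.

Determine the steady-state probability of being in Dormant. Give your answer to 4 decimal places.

0.2684

Let the stationary distribution be π with π = πP and π_1 + π_2 + π_3 + π_4 = 1.
π_1 = 0.2·π_1 + 0.15·π_2 + 0.3·π_3 + 0.25·π_4
π_2 = 0.3·π_1 + 0.3·π_2 + 0.2·π_3 + 0.3·π_4
π_3 = 0.3·π_1 + 0.2·π_2 + 0.3·π_3 + 0.15·π_4
Solving with the normalization constraint gives π = (0.2228, 0.2768, 0.2321, 0.2684).
So the stationary probability of Dormant is 0.2684.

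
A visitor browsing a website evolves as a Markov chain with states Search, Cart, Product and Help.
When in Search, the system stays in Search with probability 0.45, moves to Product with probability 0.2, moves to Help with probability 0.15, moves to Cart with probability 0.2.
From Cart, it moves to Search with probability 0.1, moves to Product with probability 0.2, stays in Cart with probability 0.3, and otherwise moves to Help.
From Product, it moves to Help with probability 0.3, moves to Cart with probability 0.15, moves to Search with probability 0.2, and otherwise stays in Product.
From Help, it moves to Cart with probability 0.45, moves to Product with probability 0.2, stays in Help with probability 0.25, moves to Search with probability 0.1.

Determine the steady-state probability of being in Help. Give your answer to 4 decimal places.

Let the stationary distribution be π with π = πP and π_1 + π_2 + π_3 + π_4 = 1.
π_1 = 0.45·π_1 + 0.1·π_2 + 0.2·π_3 + 0.1·π_4
π_2 = 0.2·π_1 + 0.3·π_2 + 0.15·π_3 + 0.45·π_4
π_3 = 0.2·π_1 + 0.2·π_2 + 0.35·π_3 + 0.2·π_4
Solving with the normalization constraint gives π = (0.1900, 0.2886, 0.2353, 0.2861).
So the stationary probability of Help is 0.2861.

0.2861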